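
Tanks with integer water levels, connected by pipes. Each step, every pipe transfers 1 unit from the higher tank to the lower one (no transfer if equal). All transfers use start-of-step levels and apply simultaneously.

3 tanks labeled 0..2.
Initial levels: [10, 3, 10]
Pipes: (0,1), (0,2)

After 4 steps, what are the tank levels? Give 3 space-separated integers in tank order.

Step 1: flows [0->1,0=2] -> levels [9 4 10]
Step 2: flows [0->1,2->0] -> levels [9 5 9]
Step 3: flows [0->1,0=2] -> levels [8 6 9]
Step 4: flows [0->1,2->0] -> levels [8 7 8]

Answer: 8 7 8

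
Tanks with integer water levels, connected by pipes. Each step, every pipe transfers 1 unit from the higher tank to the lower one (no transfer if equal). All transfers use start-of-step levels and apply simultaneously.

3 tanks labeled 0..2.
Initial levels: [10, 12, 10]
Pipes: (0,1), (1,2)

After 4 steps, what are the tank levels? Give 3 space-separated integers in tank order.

Answer: 10 12 10

Derivation:
Step 1: flows [1->0,1->2] -> levels [11 10 11]
Step 2: flows [0->1,2->1] -> levels [10 12 10]
  -> period-2 cycle: step 2 state = step 0 state
  -> state at step 4: (4-0) mod 2 = 0, same as step 0 -> [10 12 10]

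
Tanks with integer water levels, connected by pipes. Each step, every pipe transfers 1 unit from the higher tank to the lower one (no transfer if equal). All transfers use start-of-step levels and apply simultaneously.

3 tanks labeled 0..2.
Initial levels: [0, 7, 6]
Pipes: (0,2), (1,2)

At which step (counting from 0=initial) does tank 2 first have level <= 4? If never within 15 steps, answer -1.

Answer: 4

Derivation:
Step 1: flows [2->0,1->2] -> levels [1 6 6]
Step 2: flows [2->0,1=2] -> levels [2 6 5]
Step 3: flows [2->0,1->2] -> levels [3 5 5]
Step 4: flows [2->0,1=2] -> levels [4 5 4]
Tank 2 first reaches <=4 at step 4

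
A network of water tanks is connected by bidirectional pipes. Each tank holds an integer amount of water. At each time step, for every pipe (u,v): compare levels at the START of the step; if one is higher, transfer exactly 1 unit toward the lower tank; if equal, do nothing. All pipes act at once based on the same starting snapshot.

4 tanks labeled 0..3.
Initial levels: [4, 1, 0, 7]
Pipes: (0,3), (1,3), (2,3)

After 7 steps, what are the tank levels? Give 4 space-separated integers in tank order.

Step 1: flows [3->0,3->1,3->2] -> levels [5 2 1 4]
Step 2: flows [0->3,3->1,3->2] -> levels [4 3 2 3]
Step 3: flows [0->3,1=3,3->2] -> levels [3 3 3 3]
Step 4: flows [0=3,1=3,2=3] -> levels [3 3 3 3]
  -> stable; steps 5..7 unchanged -> [3 3 3 3]

Answer: 3 3 3 3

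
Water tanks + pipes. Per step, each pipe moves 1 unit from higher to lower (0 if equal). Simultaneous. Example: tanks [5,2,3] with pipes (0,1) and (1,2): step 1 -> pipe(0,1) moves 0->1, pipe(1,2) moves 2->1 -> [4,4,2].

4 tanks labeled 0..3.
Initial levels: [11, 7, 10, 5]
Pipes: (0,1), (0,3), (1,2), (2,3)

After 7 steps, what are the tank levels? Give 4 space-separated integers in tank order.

Step 1: flows [0->1,0->3,2->1,2->3] -> levels [9 9 8 7]
Step 2: flows [0=1,0->3,1->2,2->3] -> levels [8 8 8 9]
Step 3: flows [0=1,3->0,1=2,3->2] -> levels [9 8 9 7]
Step 4: flows [0->1,0->3,2->1,2->3] -> levels [7 10 7 9]
Step 5: flows [1->0,3->0,1->2,3->2] -> levels [9 8 9 7]
  -> period-2 cycle: step 5 state = step 3 state
  -> state at step 7: (7-3) mod 2 = 0, same as step 3 -> [9 8 9 7]

Answer: 9 8 9 7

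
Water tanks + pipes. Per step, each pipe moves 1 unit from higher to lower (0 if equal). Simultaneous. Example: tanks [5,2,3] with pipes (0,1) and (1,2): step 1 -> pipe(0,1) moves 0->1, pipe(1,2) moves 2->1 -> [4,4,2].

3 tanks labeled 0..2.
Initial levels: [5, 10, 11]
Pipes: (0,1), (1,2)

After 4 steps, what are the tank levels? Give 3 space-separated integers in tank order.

Answer: 9 8 9

Derivation:
Step 1: flows [1->0,2->1] -> levels [6 10 10]
Step 2: flows [1->0,1=2] -> levels [7 9 10]
Step 3: flows [1->0,2->1] -> levels [8 9 9]
Step 4: flows [1->0,1=2] -> levels [9 8 9]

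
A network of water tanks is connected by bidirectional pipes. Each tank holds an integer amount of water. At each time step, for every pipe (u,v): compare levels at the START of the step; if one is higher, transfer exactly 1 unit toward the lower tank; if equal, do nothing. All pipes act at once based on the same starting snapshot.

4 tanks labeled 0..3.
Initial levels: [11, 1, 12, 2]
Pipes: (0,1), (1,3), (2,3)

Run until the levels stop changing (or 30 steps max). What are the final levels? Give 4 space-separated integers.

Answer: 7 5 6 8

Derivation:
Step 1: flows [0->1,3->1,2->3] -> levels [10 3 11 2]
Step 2: flows [0->1,1->3,2->3] -> levels [9 3 10 4]
Step 3: flows [0->1,3->1,2->3] -> levels [8 5 9 4]
Step 4: flows [0->1,1->3,2->3] -> levels [7 5 8 6]
Step 5: flows [0->1,3->1,2->3] -> levels [6 7 7 6]
Step 6: flows [1->0,1->3,2->3] -> levels [7 5 6 8]
Step 7: flows [0->1,3->1,3->2] -> levels [6 7 7 6]
  -> period-2 cycle: step 7 state = step 5 state; never stabilizes
  -> state at step 30: (30-5) mod 2 = 1, same as step 6 -> [7 5 6 8]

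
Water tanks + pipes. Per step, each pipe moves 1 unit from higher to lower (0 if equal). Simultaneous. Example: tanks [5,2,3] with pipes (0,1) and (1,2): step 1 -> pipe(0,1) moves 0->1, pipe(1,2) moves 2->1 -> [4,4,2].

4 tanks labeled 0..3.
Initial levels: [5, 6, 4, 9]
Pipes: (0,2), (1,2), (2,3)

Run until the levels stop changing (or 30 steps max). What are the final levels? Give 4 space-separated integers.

Step 1: flows [0->2,1->2,3->2] -> levels [4 5 7 8]
Step 2: flows [2->0,2->1,3->2] -> levels [5 6 6 7]
Step 3: flows [2->0,1=2,3->2] -> levels [6 6 6 6]
Step 4: flows [0=2,1=2,2=3] -> levels [6 6 6 6]
  -> stable (no change)

Answer: 6 6 6 6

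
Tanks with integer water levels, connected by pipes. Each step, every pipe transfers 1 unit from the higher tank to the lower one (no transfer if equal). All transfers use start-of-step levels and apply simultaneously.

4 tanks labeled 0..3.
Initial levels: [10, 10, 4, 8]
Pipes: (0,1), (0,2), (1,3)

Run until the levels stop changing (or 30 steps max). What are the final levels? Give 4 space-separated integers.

Answer: 7 9 8 8

Derivation:
Step 1: flows [0=1,0->2,1->3] -> levels [9 9 5 9]
Step 2: flows [0=1,0->2,1=3] -> levels [8 9 6 9]
Step 3: flows [1->0,0->2,1=3] -> levels [8 8 7 9]
Step 4: flows [0=1,0->2,3->1] -> levels [7 9 8 8]
Step 5: flows [1->0,2->0,1->3] -> levels [9 7 7 9]
Step 6: flows [0->1,0->2,3->1] -> levels [7 9 8 8]
  -> period-2 cycle: step 6 state = step 4 state; never stabilizes
  -> state at step 30: (30-4) mod 2 = 0, same as step 4 -> [7 9 8 8]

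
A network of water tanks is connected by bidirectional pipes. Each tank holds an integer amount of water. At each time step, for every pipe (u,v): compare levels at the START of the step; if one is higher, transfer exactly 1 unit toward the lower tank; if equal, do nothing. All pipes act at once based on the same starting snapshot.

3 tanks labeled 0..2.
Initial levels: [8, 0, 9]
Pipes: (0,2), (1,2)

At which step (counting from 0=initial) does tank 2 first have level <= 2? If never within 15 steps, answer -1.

Step 1: flows [2->0,2->1] -> levels [9 1 7]
Step 2: flows [0->2,2->1] -> levels [8 2 7]
Step 3: flows [0->2,2->1] -> levels [7 3 7]
Step 4: flows [0=2,2->1] -> levels [7 4 6]
Step 5: flows [0->2,2->1] -> levels [6 5 6]
Step 6: flows [0=2,2->1] -> levels [6 6 5]
Step 7: flows [0->2,1->2] -> levels [5 5 7]
Step 8: flows [2->0,2->1] -> levels [6 6 5]
  -> period-2 cycle (repeats step 6); tank 2 never drops to <=2
Tank 2 never reaches <=2 within 15 steps

Answer: -1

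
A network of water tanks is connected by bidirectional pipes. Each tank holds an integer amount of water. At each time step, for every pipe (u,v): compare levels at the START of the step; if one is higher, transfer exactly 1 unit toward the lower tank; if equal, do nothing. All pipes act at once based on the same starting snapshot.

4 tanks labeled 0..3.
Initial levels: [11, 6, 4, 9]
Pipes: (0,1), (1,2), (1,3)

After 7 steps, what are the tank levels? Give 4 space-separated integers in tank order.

Step 1: flows [0->1,1->2,3->1] -> levels [10 7 5 8]
Step 2: flows [0->1,1->2,3->1] -> levels [9 8 6 7]
Step 3: flows [0->1,1->2,1->3] -> levels [8 7 7 8]
Step 4: flows [0->1,1=2,3->1] -> levels [7 9 7 7]
Step 5: flows [1->0,1->2,1->3] -> levels [8 6 8 8]
Step 6: flows [0->1,2->1,3->1] -> levels [7 9 7 7]
  -> period-2 cycle: step 6 state = step 4 state
  -> state at step 7: (7-4) mod 2 = 1, same as step 5 -> [8 6 8 8]

Answer: 8 6 8 8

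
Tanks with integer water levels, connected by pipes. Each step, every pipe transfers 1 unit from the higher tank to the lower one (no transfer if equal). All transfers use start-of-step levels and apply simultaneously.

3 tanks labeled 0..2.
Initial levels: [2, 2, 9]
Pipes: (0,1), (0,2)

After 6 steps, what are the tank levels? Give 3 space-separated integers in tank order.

Step 1: flows [0=1,2->0] -> levels [3 2 8]
Step 2: flows [0->1,2->0] -> levels [3 3 7]
Step 3: flows [0=1,2->0] -> levels [4 3 6]
Step 4: flows [0->1,2->0] -> levels [4 4 5]
Step 5: flows [0=1,2->0] -> levels [5 4 4]
Step 6: flows [0->1,0->2] -> levels [3 5 5]

Answer: 3 5 5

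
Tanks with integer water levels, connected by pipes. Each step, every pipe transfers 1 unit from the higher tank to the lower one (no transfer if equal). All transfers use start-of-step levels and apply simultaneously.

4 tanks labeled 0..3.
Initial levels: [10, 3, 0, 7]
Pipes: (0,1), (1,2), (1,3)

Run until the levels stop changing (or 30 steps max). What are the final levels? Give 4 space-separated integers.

Step 1: flows [0->1,1->2,3->1] -> levels [9 4 1 6]
Step 2: flows [0->1,1->2,3->1] -> levels [8 5 2 5]
Step 3: flows [0->1,1->2,1=3] -> levels [7 5 3 5]
Step 4: flows [0->1,1->2,1=3] -> levels [6 5 4 5]
Step 5: flows [0->1,1->2,1=3] -> levels [5 5 5 5]
Step 6: flows [0=1,1=2,1=3] -> levels [5 5 5 5]
  -> stable (no change)

Answer: 5 5 5 5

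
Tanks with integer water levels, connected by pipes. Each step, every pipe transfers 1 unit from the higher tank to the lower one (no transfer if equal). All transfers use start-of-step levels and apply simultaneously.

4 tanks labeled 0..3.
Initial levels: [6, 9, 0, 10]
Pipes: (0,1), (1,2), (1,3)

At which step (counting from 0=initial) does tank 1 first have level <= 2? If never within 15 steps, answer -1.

Answer: -1

Derivation:
Step 1: flows [1->0,1->2,3->1] -> levels [7 8 1 9]
Step 2: flows [1->0,1->2,3->1] -> levels [8 7 2 8]
Step 3: flows [0->1,1->2,3->1] -> levels [7 8 3 7]
Step 4: flows [1->0,1->2,1->3] -> levels [8 5 4 8]
Step 5: flows [0->1,1->2,3->1] -> levels [7 6 5 7]
Step 6: flows [0->1,1->2,3->1] -> levels [6 7 6 6]
Step 7: flows [1->0,1->2,1->3] -> levels [7 4 7 7]
Step 8: flows [0->1,2->1,3->1] -> levels [6 7 6 6]
  -> period-2 cycle (repeats step 6); tank 1 never drops to <=2
Tank 1 never reaches <=2 within 15 steps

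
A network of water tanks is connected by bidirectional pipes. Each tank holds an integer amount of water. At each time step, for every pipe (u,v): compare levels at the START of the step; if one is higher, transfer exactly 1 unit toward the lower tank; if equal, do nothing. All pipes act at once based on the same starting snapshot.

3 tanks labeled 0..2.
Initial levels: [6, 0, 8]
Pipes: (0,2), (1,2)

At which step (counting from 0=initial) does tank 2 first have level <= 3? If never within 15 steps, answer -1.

Answer: -1

Derivation:
Step 1: flows [2->0,2->1] -> levels [7 1 6]
Step 2: flows [0->2,2->1] -> levels [6 2 6]
Step 3: flows [0=2,2->1] -> levels [6 3 5]
Step 4: flows [0->2,2->1] -> levels [5 4 5]
Step 5: flows [0=2,2->1] -> levels [5 5 4]
Step 6: flows [0->2,1->2] -> levels [4 4 6]
Step 7: flows [2->0,2->1] -> levels [5 5 4]
  -> period-2 cycle (repeats step 5); tank 2 never drops to <=3
Tank 2 never reaches <=3 within 15 steps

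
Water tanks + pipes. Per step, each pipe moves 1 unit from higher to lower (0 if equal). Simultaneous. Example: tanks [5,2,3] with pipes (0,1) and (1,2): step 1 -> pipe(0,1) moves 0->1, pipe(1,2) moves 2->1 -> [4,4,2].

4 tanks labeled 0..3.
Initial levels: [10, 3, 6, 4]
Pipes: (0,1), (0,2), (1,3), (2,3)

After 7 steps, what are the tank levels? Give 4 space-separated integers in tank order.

Answer: 5 7 6 5

Derivation:
Step 1: flows [0->1,0->2,3->1,2->3] -> levels [8 5 6 4]
Step 2: flows [0->1,0->2,1->3,2->3] -> levels [6 5 6 6]
Step 3: flows [0->1,0=2,3->1,2=3] -> levels [5 7 6 5]
Step 4: flows [1->0,2->0,1->3,2->3] -> levels [7 5 4 7]
Step 5: flows [0->1,0->2,3->1,3->2] -> levels [5 7 6 5]
  -> period-2 cycle: step 5 state = step 3 state
  -> state at step 7: (7-3) mod 2 = 0, same as step 3 -> [5 7 6 5]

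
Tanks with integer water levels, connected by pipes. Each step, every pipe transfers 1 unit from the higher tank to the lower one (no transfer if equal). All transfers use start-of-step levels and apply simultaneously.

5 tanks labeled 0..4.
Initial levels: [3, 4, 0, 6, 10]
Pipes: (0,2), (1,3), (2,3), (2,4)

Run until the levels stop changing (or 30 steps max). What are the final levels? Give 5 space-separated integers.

Step 1: flows [0->2,3->1,3->2,4->2] -> levels [2 5 3 4 9]
Step 2: flows [2->0,1->3,3->2,4->2] -> levels [3 4 4 4 8]
Step 3: flows [2->0,1=3,2=3,4->2] -> levels [4 4 4 4 7]
Step 4: flows [0=2,1=3,2=3,4->2] -> levels [4 4 5 4 6]
Step 5: flows [2->0,1=3,2->3,4->2] -> levels [5 4 4 5 5]
Step 6: flows [0->2,3->1,3->2,4->2] -> levels [4 5 7 3 4]
Step 7: flows [2->0,1->3,2->3,2->4] -> levels [5 4 4 5 5]
  -> period-2 cycle: step 7 state = step 5 state; never stabilizes
  -> state at step 30: (30-5) mod 2 = 1, same as step 6 -> [4 5 7 3 4]

Answer: 4 5 7 3 4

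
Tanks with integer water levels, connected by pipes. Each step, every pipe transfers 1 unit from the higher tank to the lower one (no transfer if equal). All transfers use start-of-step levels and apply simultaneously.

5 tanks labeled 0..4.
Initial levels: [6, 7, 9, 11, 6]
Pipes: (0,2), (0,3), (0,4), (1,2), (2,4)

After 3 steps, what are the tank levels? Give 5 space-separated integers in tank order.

Step 1: flows [2->0,3->0,0=4,2->1,2->4] -> levels [8 8 6 10 7]
Step 2: flows [0->2,3->0,0->4,1->2,4->2] -> levels [7 7 9 9 7]
Step 3: flows [2->0,3->0,0=4,2->1,2->4] -> levels [9 8 6 8 8]

Answer: 9 8 6 8 8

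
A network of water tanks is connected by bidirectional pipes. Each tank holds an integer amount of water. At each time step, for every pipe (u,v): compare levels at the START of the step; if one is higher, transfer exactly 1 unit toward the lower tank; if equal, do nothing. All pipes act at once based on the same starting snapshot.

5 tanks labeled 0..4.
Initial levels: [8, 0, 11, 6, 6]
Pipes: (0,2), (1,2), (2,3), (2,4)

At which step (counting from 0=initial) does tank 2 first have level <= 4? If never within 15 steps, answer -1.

Step 1: flows [2->0,2->1,2->3,2->4] -> levels [9 1 7 7 7]
Step 2: flows [0->2,2->1,2=3,2=4] -> levels [8 2 7 7 7]
Step 3: flows [0->2,2->1,2=3,2=4] -> levels [7 3 7 7 7]
Step 4: flows [0=2,2->1,2=3,2=4] -> levels [7 4 6 7 7]
Step 5: flows [0->2,2->1,3->2,4->2] -> levels [6 5 8 6 6]
Step 6: flows [2->0,2->1,2->3,2->4] -> levels [7 6 4 7 7]
Tank 2 first reaches <=4 at step 6

Answer: 6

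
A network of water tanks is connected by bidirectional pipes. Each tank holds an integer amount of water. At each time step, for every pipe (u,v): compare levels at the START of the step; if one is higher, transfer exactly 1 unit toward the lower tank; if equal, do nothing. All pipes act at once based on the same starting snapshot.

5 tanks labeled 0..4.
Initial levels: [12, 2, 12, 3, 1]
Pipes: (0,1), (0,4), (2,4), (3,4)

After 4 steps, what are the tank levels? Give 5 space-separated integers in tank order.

Step 1: flows [0->1,0->4,2->4,3->4] -> levels [10 3 11 2 4]
Step 2: flows [0->1,0->4,2->4,4->3] -> levels [8 4 10 3 5]
Step 3: flows [0->1,0->4,2->4,4->3] -> levels [6 5 9 4 6]
Step 4: flows [0->1,0=4,2->4,4->3] -> levels [5 6 8 5 6]

Answer: 5 6 8 5 6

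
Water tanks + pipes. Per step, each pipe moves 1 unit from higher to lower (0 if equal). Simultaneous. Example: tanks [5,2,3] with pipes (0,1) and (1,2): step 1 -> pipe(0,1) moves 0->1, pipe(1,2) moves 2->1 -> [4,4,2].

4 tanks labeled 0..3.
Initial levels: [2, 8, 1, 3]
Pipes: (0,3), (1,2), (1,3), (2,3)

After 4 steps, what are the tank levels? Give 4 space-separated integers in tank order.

Step 1: flows [3->0,1->2,1->3,3->2] -> levels [3 6 3 2]
Step 2: flows [0->3,1->2,1->3,2->3] -> levels [2 4 3 5]
Step 3: flows [3->0,1->2,3->1,3->2] -> levels [3 4 5 2]
Step 4: flows [0->3,2->1,1->3,2->3] -> levels [2 4 3 5]

Answer: 2 4 3 5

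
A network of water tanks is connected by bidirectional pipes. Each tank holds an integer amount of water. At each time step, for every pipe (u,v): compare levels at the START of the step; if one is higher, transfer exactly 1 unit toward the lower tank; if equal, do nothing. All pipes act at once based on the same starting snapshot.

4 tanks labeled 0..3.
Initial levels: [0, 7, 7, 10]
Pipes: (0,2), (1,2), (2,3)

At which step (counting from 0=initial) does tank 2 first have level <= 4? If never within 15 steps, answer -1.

Answer: 6

Derivation:
Step 1: flows [2->0,1=2,3->2] -> levels [1 7 7 9]
Step 2: flows [2->0,1=2,3->2] -> levels [2 7 7 8]
Step 3: flows [2->0,1=2,3->2] -> levels [3 7 7 7]
Step 4: flows [2->0,1=2,2=3] -> levels [4 7 6 7]
Step 5: flows [2->0,1->2,3->2] -> levels [5 6 7 6]
Step 6: flows [2->0,2->1,2->3] -> levels [6 7 4 7]
Tank 2 first reaches <=4 at step 6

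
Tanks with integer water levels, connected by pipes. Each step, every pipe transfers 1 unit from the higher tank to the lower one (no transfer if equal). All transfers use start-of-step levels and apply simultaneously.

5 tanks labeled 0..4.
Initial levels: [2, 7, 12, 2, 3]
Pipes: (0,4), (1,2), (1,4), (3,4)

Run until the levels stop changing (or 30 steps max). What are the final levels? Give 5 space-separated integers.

Answer: 4 5 6 4 7

Derivation:
Step 1: flows [4->0,2->1,1->4,4->3] -> levels [3 7 11 3 2]
Step 2: flows [0->4,2->1,1->4,3->4] -> levels [2 7 10 2 5]
Step 3: flows [4->0,2->1,1->4,4->3] -> levels [3 7 9 3 4]
Step 4: flows [4->0,2->1,1->4,4->3] -> levels [4 7 8 4 3]
Step 5: flows [0->4,2->1,1->4,3->4] -> levels [3 7 7 3 6]
Step 6: flows [4->0,1=2,1->4,4->3] -> levels [4 6 7 4 5]
Step 7: flows [4->0,2->1,1->4,4->3] -> levels [5 6 6 5 4]
Step 8: flows [0->4,1=2,1->4,3->4] -> levels [4 5 6 4 7]
Step 9: flows [4->0,2->1,4->1,4->3] -> levels [5 7 5 5 4]
Step 10: flows [0->4,1->2,1->4,3->4] -> levels [4 5 6 4 7]
  -> period-2 cycle: step 10 state = step 8 state; never stabilizes
  -> state at step 30: (30-8) mod 2 = 0, same as step 8 -> [4 5 6 4 7]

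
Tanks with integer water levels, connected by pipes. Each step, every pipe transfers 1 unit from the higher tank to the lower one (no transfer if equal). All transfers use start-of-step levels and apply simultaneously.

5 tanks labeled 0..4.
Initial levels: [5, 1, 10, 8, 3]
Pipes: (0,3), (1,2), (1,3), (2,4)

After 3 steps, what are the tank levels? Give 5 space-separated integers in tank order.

Step 1: flows [3->0,2->1,3->1,2->4] -> levels [6 3 8 6 4]
Step 2: flows [0=3,2->1,3->1,2->4] -> levels [6 5 6 5 5]
Step 3: flows [0->3,2->1,1=3,2->4] -> levels [5 6 4 6 6]

Answer: 5 6 4 6 6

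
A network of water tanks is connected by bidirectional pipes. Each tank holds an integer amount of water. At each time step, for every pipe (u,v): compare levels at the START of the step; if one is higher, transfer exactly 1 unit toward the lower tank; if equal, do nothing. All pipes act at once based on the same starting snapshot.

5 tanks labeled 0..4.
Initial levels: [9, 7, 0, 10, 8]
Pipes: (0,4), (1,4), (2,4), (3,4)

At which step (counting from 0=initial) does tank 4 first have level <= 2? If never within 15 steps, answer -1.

Answer: -1

Derivation:
Step 1: flows [0->4,4->1,4->2,3->4] -> levels [8 8 1 9 8]
Step 2: flows [0=4,1=4,4->2,3->4] -> levels [8 8 2 8 8]
Step 3: flows [0=4,1=4,4->2,3=4] -> levels [8 8 3 8 7]
Step 4: flows [0->4,1->4,4->2,3->4] -> levels [7 7 4 7 9]
Step 5: flows [4->0,4->1,4->2,4->3] -> levels [8 8 5 8 5]
Step 6: flows [0->4,1->4,2=4,3->4] -> levels [7 7 5 7 8]
Step 7: flows [4->0,4->1,4->2,4->3] -> levels [8 8 6 8 4]
Step 8: flows [0->4,1->4,2->4,3->4] -> levels [7 7 5 7 8]
  -> period-2 cycle (repeats step 6); tank 4 never drops to <=2
Tank 4 never reaches <=2 within 15 steps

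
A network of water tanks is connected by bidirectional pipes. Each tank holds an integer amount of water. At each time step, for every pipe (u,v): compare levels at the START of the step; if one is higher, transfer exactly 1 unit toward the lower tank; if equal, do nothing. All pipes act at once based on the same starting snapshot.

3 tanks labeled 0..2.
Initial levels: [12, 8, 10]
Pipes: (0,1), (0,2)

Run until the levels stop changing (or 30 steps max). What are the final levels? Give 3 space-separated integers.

Answer: 10 10 10

Derivation:
Step 1: flows [0->1,0->2] -> levels [10 9 11]
Step 2: flows [0->1,2->0] -> levels [10 10 10]
Step 3: flows [0=1,0=2] -> levels [10 10 10]
  -> stable (no change)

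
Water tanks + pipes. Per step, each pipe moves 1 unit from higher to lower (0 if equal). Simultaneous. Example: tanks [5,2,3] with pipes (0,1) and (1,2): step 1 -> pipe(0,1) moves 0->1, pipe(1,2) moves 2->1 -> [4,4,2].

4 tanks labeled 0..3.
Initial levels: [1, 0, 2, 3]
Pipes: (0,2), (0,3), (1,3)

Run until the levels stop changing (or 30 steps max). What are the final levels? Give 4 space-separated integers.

Answer: 1 1 2 2

Derivation:
Step 1: flows [2->0,3->0,3->1] -> levels [3 1 1 1]
Step 2: flows [0->2,0->3,1=3] -> levels [1 1 2 2]
Step 3: flows [2->0,3->0,3->1] -> levels [3 2 1 0]
Step 4: flows [0->2,0->3,1->3] -> levels [1 1 2 2]
  -> period-2 cycle: step 4 state = step 2 state; never stabilizes
  -> state at step 30: (30-2) mod 2 = 0, same as step 2 -> [1 1 2 2]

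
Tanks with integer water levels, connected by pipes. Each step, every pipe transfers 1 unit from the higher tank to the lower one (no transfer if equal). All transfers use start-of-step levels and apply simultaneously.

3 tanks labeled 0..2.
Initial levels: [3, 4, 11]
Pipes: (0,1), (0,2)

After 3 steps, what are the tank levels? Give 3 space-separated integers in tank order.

Step 1: flows [1->0,2->0] -> levels [5 3 10]
Step 2: flows [0->1,2->0] -> levels [5 4 9]
Step 3: flows [0->1,2->0] -> levels [5 5 8]

Answer: 5 5 8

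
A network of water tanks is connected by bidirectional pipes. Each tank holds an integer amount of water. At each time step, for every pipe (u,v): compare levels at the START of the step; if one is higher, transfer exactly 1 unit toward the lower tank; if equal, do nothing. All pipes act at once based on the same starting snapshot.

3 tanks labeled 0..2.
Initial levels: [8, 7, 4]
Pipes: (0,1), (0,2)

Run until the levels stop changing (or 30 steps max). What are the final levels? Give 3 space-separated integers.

Step 1: flows [0->1,0->2] -> levels [6 8 5]
Step 2: flows [1->0,0->2] -> levels [6 7 6]
Step 3: flows [1->0,0=2] -> levels [7 6 6]
Step 4: flows [0->1,0->2] -> levels [5 7 7]
Step 5: flows [1->0,2->0] -> levels [7 6 6]
  -> period-2 cycle: step 5 state = step 3 state; never stabilizes
  -> state at step 30: (30-3) mod 2 = 1, same as step 4 -> [5 7 7]

Answer: 5 7 7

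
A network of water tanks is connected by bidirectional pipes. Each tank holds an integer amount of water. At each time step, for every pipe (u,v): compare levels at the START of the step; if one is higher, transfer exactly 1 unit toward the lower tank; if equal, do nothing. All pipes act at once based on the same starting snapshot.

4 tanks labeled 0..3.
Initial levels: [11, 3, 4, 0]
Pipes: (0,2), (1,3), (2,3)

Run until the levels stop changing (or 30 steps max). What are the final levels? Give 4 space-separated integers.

Step 1: flows [0->2,1->3,2->3] -> levels [10 2 4 2]
Step 2: flows [0->2,1=3,2->3] -> levels [9 2 4 3]
Step 3: flows [0->2,3->1,2->3] -> levels [8 3 4 3]
Step 4: flows [0->2,1=3,2->3] -> levels [7 3 4 4]
Step 5: flows [0->2,3->1,2=3] -> levels [6 4 5 3]
Step 6: flows [0->2,1->3,2->3] -> levels [5 3 5 5]
Step 7: flows [0=2,3->1,2=3] -> levels [5 4 5 4]
Step 8: flows [0=2,1=3,2->3] -> levels [5 4 4 5]
Step 9: flows [0->2,3->1,3->2] -> levels [4 5 6 3]
Step 10: flows [2->0,1->3,2->3] -> levels [5 4 4 5]
  -> period-2 cycle: step 10 state = step 8 state; never stabilizes
  -> state at step 30: (30-8) mod 2 = 0, same as step 8 -> [5 4 4 5]

Answer: 5 4 4 5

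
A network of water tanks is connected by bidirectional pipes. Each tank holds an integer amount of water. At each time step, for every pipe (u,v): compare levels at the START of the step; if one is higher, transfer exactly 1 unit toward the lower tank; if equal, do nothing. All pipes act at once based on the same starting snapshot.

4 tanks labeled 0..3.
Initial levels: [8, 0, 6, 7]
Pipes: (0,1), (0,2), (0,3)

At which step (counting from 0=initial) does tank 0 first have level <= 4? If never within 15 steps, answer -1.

Step 1: flows [0->1,0->2,0->3] -> levels [5 1 7 8]
Step 2: flows [0->1,2->0,3->0] -> levels [6 2 6 7]
Step 3: flows [0->1,0=2,3->0] -> levels [6 3 6 6]
Step 4: flows [0->1,0=2,0=3] -> levels [5 4 6 6]
Step 5: flows [0->1,2->0,3->0] -> levels [6 5 5 5]
Step 6: flows [0->1,0->2,0->3] -> levels [3 6 6 6]
Tank 0 first reaches <=4 at step 6

Answer: 6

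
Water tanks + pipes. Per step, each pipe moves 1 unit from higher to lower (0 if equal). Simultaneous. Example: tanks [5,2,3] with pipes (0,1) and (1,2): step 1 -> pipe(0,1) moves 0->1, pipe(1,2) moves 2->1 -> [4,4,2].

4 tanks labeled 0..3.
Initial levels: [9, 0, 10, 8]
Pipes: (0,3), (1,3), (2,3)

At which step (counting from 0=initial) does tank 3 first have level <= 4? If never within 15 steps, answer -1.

Step 1: flows [0->3,3->1,2->3] -> levels [8 1 9 9]
Step 2: flows [3->0,3->1,2=3] -> levels [9 2 9 7]
Step 3: flows [0->3,3->1,2->3] -> levels [8 3 8 8]
Step 4: flows [0=3,3->1,2=3] -> levels [8 4 8 7]
Step 5: flows [0->3,3->1,2->3] -> levels [7 5 7 8]
Step 6: flows [3->0,3->1,3->2] -> levels [8 6 8 5]
Step 7: flows [0->3,1->3,2->3] -> levels [7 5 7 8]
  -> period-2 cycle (repeats step 5); tank 3 never drops to <=4
Tank 3 never reaches <=4 within 15 steps

Answer: -1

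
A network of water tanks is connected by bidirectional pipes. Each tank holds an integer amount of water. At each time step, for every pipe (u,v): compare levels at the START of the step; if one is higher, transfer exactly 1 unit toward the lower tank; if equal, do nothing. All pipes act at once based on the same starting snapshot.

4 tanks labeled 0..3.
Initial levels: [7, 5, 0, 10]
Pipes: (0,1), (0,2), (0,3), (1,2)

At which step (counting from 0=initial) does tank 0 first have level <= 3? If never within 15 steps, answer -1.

Step 1: flows [0->1,0->2,3->0,1->2] -> levels [6 5 2 9]
Step 2: flows [0->1,0->2,3->0,1->2] -> levels [5 5 4 8]
Step 3: flows [0=1,0->2,3->0,1->2] -> levels [5 4 6 7]
Step 4: flows [0->1,2->0,3->0,2->1] -> levels [6 6 4 6]
Step 5: flows [0=1,0->2,0=3,1->2] -> levels [5 5 6 6]
Step 6: flows [0=1,2->0,3->0,2->1] -> levels [7 6 4 5]
Step 7: flows [0->1,0->2,0->3,1->2] -> levels [4 6 6 6]
Step 8: flows [1->0,2->0,3->0,1=2] -> levels [7 5 5 5]
Step 9: flows [0->1,0->2,0->3,1=2] -> levels [4 6 6 6]
  -> period-2 cycle (repeats step 7); tank 0 never drops to <=3
Tank 0 never reaches <=3 within 15 steps

Answer: -1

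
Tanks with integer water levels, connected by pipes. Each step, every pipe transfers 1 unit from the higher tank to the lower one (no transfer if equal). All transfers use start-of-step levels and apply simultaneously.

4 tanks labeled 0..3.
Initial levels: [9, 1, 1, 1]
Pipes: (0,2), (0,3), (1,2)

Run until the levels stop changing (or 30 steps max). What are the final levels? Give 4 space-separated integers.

Step 1: flows [0->2,0->3,1=2] -> levels [7 1 2 2]
Step 2: flows [0->2,0->3,2->1] -> levels [5 2 2 3]
Step 3: flows [0->2,0->3,1=2] -> levels [3 2 3 4]
Step 4: flows [0=2,3->0,2->1] -> levels [4 3 2 3]
Step 5: flows [0->2,0->3,1->2] -> levels [2 2 4 4]
Step 6: flows [2->0,3->0,2->1] -> levels [4 3 2 3]
  -> period-2 cycle: step 6 state = step 4 state; never stabilizes
  -> state at step 30: (30-4) mod 2 = 0, same as step 4 -> [4 3 2 3]

Answer: 4 3 2 3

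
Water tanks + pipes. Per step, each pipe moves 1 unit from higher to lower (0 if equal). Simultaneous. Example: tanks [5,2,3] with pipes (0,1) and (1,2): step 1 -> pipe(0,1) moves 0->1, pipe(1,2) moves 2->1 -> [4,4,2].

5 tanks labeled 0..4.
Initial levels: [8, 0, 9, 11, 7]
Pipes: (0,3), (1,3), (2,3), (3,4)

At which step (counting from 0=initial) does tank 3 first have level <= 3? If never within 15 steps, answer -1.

Step 1: flows [3->0,3->1,3->2,3->4] -> levels [9 1 10 7 8]
Step 2: flows [0->3,3->1,2->3,4->3] -> levels [8 2 9 9 7]
Step 3: flows [3->0,3->1,2=3,3->4] -> levels [9 3 9 6 8]
Step 4: flows [0->3,3->1,2->3,4->3] -> levels [8 4 8 8 7]
Step 5: flows [0=3,3->1,2=3,3->4] -> levels [8 5 8 6 8]
Step 6: flows [0->3,3->1,2->3,4->3] -> levels [7 6 7 8 7]
Step 7: flows [3->0,3->1,3->2,3->4] -> levels [8 7 8 4 8]
Step 8: flows [0->3,1->3,2->3,4->3] -> levels [7 6 7 8 7]
  -> period-2 cycle (repeats step 6); tank 3 never drops to <=3
Tank 3 never reaches <=3 within 15 steps

Answer: -1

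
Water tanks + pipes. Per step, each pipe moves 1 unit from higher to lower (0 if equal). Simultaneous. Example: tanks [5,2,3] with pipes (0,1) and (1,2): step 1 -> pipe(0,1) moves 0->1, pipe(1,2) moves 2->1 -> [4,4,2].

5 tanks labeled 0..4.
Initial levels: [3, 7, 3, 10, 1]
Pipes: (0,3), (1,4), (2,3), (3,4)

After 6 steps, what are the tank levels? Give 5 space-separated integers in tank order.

Answer: 5 4 5 4 6

Derivation:
Step 1: flows [3->0,1->4,3->2,3->4] -> levels [4 6 4 7 3]
Step 2: flows [3->0,1->4,3->2,3->4] -> levels [5 5 5 4 5]
Step 3: flows [0->3,1=4,2->3,4->3] -> levels [4 5 4 7 4]
Step 4: flows [3->0,1->4,3->2,3->4] -> levels [5 4 5 4 6]
Step 5: flows [0->3,4->1,2->3,4->3] -> levels [4 5 4 7 4]
  -> period-2 cycle: step 5 state = step 3 state
  -> state at step 6: (6-3) mod 2 = 1, same as step 4 -> [5 4 5 4 6]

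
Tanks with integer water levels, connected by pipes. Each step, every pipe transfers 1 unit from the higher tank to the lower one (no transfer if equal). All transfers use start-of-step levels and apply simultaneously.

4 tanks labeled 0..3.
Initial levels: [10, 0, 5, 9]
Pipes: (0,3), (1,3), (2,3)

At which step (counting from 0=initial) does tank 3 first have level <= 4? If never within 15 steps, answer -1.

Answer: 6

Derivation:
Step 1: flows [0->3,3->1,3->2] -> levels [9 1 6 8]
Step 2: flows [0->3,3->1,3->2] -> levels [8 2 7 7]
Step 3: flows [0->3,3->1,2=3] -> levels [7 3 7 7]
Step 4: flows [0=3,3->1,2=3] -> levels [7 4 7 6]
Step 5: flows [0->3,3->1,2->3] -> levels [6 5 6 7]
Step 6: flows [3->0,3->1,3->2] -> levels [7 6 7 4]
Tank 3 first reaches <=4 at step 6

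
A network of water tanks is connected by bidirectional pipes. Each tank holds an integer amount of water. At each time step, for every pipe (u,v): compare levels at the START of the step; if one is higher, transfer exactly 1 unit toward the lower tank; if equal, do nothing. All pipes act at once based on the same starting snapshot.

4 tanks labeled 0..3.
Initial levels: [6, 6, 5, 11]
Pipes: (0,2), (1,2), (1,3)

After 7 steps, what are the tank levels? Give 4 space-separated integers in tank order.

Answer: 7 8 6 7

Derivation:
Step 1: flows [0->2,1->2,3->1] -> levels [5 6 7 10]
Step 2: flows [2->0,2->1,3->1] -> levels [6 8 5 9]
Step 3: flows [0->2,1->2,3->1] -> levels [5 8 7 8]
Step 4: flows [2->0,1->2,1=3] -> levels [6 7 7 8]
Step 5: flows [2->0,1=2,3->1] -> levels [7 8 6 7]
Step 6: flows [0->2,1->2,1->3] -> levels [6 6 8 8]
Step 7: flows [2->0,2->1,3->1] -> levels [7 8 6 7]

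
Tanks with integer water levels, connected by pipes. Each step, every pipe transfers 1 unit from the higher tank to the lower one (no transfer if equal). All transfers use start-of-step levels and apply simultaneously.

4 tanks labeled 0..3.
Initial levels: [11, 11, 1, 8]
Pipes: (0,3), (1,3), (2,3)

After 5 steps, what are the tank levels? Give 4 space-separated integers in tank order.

Step 1: flows [0->3,1->3,3->2] -> levels [10 10 2 9]
Step 2: flows [0->3,1->3,3->2] -> levels [9 9 3 10]
Step 3: flows [3->0,3->1,3->2] -> levels [10 10 4 7]
Step 4: flows [0->3,1->3,3->2] -> levels [9 9 5 8]
Step 5: flows [0->3,1->3,3->2] -> levels [8 8 6 9]

Answer: 8 8 6 9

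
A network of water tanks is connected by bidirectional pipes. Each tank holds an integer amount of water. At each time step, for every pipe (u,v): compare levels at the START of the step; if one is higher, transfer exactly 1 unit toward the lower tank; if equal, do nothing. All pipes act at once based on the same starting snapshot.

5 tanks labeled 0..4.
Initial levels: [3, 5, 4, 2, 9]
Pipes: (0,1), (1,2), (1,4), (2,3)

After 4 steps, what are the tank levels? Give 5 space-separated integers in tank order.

Answer: 4 7 3 4 5

Derivation:
Step 1: flows [1->0,1->2,4->1,2->3] -> levels [4 4 4 3 8]
Step 2: flows [0=1,1=2,4->1,2->3] -> levels [4 5 3 4 7]
Step 3: flows [1->0,1->2,4->1,3->2] -> levels [5 4 5 3 6]
Step 4: flows [0->1,2->1,4->1,2->3] -> levels [4 7 3 4 5]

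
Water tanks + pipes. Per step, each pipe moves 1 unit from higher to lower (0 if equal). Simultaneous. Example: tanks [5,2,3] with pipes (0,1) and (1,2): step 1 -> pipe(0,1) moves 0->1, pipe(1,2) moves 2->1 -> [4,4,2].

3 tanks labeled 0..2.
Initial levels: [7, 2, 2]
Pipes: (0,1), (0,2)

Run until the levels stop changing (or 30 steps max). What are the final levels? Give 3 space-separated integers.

Answer: 3 4 4

Derivation:
Step 1: flows [0->1,0->2] -> levels [5 3 3]
Step 2: flows [0->1,0->2] -> levels [3 4 4]
Step 3: flows [1->0,2->0] -> levels [5 3 3]
  -> period-2 cycle: step 3 state = step 1 state; never stabilizes
  -> state at step 30: (30-1) mod 2 = 1, same as step 2 -> [3 4 4]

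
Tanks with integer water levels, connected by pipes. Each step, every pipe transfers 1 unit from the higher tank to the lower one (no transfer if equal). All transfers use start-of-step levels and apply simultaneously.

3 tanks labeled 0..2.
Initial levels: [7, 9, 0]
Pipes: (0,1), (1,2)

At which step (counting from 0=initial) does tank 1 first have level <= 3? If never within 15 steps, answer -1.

Answer: -1

Derivation:
Step 1: flows [1->0,1->2] -> levels [8 7 1]
Step 2: flows [0->1,1->2] -> levels [7 7 2]
Step 3: flows [0=1,1->2] -> levels [7 6 3]
Step 4: flows [0->1,1->2] -> levels [6 6 4]
Step 5: flows [0=1,1->2] -> levels [6 5 5]
Step 6: flows [0->1,1=2] -> levels [5 6 5]
Step 7: flows [1->0,1->2] -> levels [6 4 6]
Step 8: flows [0->1,2->1] -> levels [5 6 5]
  -> period-2 cycle (repeats step 6); tank 1 never drops to <=3
Tank 1 never reaches <=3 within 15 steps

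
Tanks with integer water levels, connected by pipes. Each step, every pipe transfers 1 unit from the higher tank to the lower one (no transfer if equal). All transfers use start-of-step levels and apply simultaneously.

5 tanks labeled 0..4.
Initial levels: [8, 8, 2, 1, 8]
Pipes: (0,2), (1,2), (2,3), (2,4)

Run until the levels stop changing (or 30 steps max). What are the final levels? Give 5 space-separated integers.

Step 1: flows [0->2,1->2,2->3,4->2] -> levels [7 7 4 2 7]
Step 2: flows [0->2,1->2,2->3,4->2] -> levels [6 6 6 3 6]
Step 3: flows [0=2,1=2,2->3,2=4] -> levels [6 6 5 4 6]
Step 4: flows [0->2,1->2,2->3,4->2] -> levels [5 5 7 5 5]
Step 5: flows [2->0,2->1,2->3,2->4] -> levels [6 6 3 6 6]
Step 6: flows [0->2,1->2,3->2,4->2] -> levels [5 5 7 5 5]
  -> period-2 cycle: step 6 state = step 4 state; never stabilizes
  -> state at step 30: (30-4) mod 2 = 0, same as step 4 -> [5 5 7 5 5]

Answer: 5 5 7 5 5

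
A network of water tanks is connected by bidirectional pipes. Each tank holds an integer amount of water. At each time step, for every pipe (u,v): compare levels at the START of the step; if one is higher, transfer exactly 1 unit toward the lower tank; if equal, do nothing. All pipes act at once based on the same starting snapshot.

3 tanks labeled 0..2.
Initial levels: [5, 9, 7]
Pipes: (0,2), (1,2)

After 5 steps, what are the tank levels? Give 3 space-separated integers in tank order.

Step 1: flows [2->0,1->2] -> levels [6 8 7]
Step 2: flows [2->0,1->2] -> levels [7 7 7]
Step 3: flows [0=2,1=2] -> levels [7 7 7]
  -> stable; steps 4..5 unchanged -> [7 7 7]

Answer: 7 7 7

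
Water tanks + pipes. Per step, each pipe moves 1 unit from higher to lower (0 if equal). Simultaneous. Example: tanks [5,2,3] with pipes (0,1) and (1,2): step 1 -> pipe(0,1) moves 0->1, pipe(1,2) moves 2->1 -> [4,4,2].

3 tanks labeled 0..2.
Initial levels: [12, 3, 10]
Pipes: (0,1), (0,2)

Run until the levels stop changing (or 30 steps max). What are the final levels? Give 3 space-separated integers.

Answer: 9 8 8

Derivation:
Step 1: flows [0->1,0->2] -> levels [10 4 11]
Step 2: flows [0->1,2->0] -> levels [10 5 10]
Step 3: flows [0->1,0=2] -> levels [9 6 10]
Step 4: flows [0->1,2->0] -> levels [9 7 9]
Step 5: flows [0->1,0=2] -> levels [8 8 9]
Step 6: flows [0=1,2->0] -> levels [9 8 8]
Step 7: flows [0->1,0->2] -> levels [7 9 9]
Step 8: flows [1->0,2->0] -> levels [9 8 8]
  -> period-2 cycle: step 8 state = step 6 state; never stabilizes
  -> state at step 30: (30-6) mod 2 = 0, same as step 6 -> [9 8 8]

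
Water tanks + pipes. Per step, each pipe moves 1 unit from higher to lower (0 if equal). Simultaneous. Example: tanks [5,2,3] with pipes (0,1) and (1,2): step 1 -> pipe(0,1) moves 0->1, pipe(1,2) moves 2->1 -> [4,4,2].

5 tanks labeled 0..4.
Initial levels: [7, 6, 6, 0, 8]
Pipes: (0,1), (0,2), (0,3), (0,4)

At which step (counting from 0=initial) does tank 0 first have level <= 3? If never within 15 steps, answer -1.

Step 1: flows [0->1,0->2,0->3,4->0] -> levels [5 7 7 1 7]
Step 2: flows [1->0,2->0,0->3,4->0] -> levels [7 6 6 2 6]
Step 3: flows [0->1,0->2,0->3,0->4] -> levels [3 7 7 3 7]
Tank 0 first reaches <=3 at step 3

Answer: 3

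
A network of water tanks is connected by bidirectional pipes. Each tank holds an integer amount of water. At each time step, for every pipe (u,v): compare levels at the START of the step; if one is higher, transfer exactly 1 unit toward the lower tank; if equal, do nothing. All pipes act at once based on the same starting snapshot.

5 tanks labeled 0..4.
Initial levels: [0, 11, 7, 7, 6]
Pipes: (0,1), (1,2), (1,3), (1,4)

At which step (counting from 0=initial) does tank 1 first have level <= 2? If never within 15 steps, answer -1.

Step 1: flows [1->0,1->2,1->3,1->4] -> levels [1 7 8 8 7]
Step 2: flows [1->0,2->1,3->1,1=4] -> levels [2 8 7 7 7]
Step 3: flows [1->0,1->2,1->3,1->4] -> levels [3 4 8 8 8]
Step 4: flows [1->0,2->1,3->1,4->1] -> levels [4 6 7 7 7]
Step 5: flows [1->0,2->1,3->1,4->1] -> levels [5 8 6 6 6]
Step 6: flows [1->0,1->2,1->3,1->4] -> levels [6 4 7 7 7]
Step 7: flows [0->1,2->1,3->1,4->1] -> levels [5 8 6 6 6]
  -> period-2 cycle (repeats step 5); tank 1 never drops to <=2
Tank 1 never reaches <=2 within 15 steps

Answer: -1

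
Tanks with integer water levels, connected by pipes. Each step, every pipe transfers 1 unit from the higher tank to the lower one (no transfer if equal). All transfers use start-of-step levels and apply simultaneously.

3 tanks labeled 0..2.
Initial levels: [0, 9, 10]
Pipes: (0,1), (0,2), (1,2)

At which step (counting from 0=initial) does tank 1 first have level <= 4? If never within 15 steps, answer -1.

Answer: -1

Derivation:
Step 1: flows [1->0,2->0,2->1] -> levels [2 9 8]
Step 2: flows [1->0,2->0,1->2] -> levels [4 7 8]
Step 3: flows [1->0,2->0,2->1] -> levels [6 7 6]
Step 4: flows [1->0,0=2,1->2] -> levels [7 5 7]
Step 5: flows [0->1,0=2,2->1] -> levels [6 7 6]
  -> period-2 cycle (repeats step 3); tank 1 never drops to <=4
Tank 1 never reaches <=4 within 15 steps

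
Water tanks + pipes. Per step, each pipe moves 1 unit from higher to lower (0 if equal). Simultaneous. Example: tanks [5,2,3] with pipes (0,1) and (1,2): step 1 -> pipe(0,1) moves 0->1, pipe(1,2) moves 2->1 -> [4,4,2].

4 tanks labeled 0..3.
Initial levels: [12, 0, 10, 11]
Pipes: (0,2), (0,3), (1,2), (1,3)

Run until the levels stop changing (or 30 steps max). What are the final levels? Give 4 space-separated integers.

Step 1: flows [0->2,0->3,2->1,3->1] -> levels [10 2 10 11]
Step 2: flows [0=2,3->0,2->1,3->1] -> levels [11 4 9 9]
Step 3: flows [0->2,0->3,2->1,3->1] -> levels [9 6 9 9]
Step 4: flows [0=2,0=3,2->1,3->1] -> levels [9 8 8 8]
Step 5: flows [0->2,0->3,1=2,1=3] -> levels [7 8 9 9]
Step 6: flows [2->0,3->0,2->1,3->1] -> levels [9 10 7 7]
Step 7: flows [0->2,0->3,1->2,1->3] -> levels [7 8 9 9]
  -> period-2 cycle: step 7 state = step 5 state; never stabilizes
  -> state at step 30: (30-5) mod 2 = 1, same as step 6 -> [9 10 7 7]

Answer: 9 10 7 7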